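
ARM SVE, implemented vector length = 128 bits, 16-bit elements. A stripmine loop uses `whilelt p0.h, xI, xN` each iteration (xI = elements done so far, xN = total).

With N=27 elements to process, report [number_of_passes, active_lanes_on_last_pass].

128-bit reg / 16-bit elem → 8 lanes
N=27: ⌈27/8⌉ = 4 iters; last vl = 27 − 3×8 = 3

[iterations, last_vl] = [4, 3]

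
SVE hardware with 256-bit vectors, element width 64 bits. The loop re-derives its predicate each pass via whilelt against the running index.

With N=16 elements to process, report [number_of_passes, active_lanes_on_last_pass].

lane count: 256 div 64 = 4
16 elements at 4/iter → 4 passes, remainder 4 on the last

[iterations, last_vl] = [4, 4]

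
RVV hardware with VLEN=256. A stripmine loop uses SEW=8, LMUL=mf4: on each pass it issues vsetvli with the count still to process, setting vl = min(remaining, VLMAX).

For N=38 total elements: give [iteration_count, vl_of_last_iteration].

[iterations, last_vl] = [5, 6]

VLMAX = (256 × 1/4) / 8 = 8 lanes
N=38: ⌈38/8⌉ = 5 iters; last vl = 38 − 4×8 = 6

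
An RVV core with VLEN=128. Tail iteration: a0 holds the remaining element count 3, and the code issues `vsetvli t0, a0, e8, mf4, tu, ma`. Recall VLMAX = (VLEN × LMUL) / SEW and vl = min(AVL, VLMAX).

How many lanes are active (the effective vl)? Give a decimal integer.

VLMAX = VLEN×LMUL/SEW = 128×1/4/8 = 4
AVL=3 ≤ VLMAX=4, so vl = 3

vl = 3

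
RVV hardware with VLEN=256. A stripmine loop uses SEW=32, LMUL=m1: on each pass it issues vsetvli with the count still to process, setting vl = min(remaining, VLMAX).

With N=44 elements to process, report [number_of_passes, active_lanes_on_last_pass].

VLMAX = VLEN×LMUL/SEW = 256×1/32 = 8
iterations = ceil(44/8) = 6; final-pass vl = 4

[iterations, last_vl] = [6, 4]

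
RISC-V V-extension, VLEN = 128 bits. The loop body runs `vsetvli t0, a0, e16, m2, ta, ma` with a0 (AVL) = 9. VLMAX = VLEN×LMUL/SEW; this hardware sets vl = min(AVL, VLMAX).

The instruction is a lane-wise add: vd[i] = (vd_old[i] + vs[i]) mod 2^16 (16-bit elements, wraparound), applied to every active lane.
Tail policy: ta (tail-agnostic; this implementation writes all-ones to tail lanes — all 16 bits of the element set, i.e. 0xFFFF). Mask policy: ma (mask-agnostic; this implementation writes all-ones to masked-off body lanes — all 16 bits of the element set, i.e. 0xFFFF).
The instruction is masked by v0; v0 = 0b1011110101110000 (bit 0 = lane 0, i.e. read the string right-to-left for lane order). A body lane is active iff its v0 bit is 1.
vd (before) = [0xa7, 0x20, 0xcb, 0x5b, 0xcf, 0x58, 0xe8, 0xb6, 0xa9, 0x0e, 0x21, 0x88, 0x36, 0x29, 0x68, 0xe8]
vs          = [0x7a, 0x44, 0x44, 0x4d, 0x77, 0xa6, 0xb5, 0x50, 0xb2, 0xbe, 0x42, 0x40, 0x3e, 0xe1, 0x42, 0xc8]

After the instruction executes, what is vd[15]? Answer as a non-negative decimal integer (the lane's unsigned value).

vd[15] = 65535

lanes per group: 128·2/16 = 16
vl = min(AVL, VLMAX) = min(9, 16) = 9
[0] mask-off/ones = 0xffff
[1] mask-off/ones = 0xffff
[2] mask-off/ones = 0xffff
[3] mask-off/ones = 0xffff
[4] add(0xcf,0x77) = 0x146
[5] add(0x58,0xa6) = 0xfe
[6] add(0xe8,0xb5) = 0x19d
[7] mask-off/ones = 0xffff
[8] add(0xa9,0xb2) = 0x15b
[9] tail/ones = 0xffff
[10] tail/ones = 0xffff
[11] tail/ones = 0xffff
[12] tail/ones = 0xffff
[13] tail/ones = 0xffff
[14] tail/ones = 0xffff
[15] tail/ones = 0xffff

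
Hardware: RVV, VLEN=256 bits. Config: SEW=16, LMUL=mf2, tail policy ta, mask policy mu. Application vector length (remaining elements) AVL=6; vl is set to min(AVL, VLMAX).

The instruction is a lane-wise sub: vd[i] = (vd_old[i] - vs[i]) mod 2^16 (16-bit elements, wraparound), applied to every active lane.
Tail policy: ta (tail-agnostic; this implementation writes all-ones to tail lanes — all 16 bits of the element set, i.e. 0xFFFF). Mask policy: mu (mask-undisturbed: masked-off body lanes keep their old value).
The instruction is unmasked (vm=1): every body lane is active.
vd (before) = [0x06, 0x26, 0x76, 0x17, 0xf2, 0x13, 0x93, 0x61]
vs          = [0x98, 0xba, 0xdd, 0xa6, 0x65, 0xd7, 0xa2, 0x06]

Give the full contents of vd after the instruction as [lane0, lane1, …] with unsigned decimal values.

lanes per group: 256·1/2/16 = 8
vl = min(AVL, VLMAX) = min(6, 8) = 6
vd[0] sub(0x06,0x98) -> 0xff6e
vd[1] sub(0x26,0xba) -> 0xff6c
vd[2] sub(0x76,0xdd) -> 0xff99
vd[3] sub(0x17,0xa6) -> 0xff71
vd[4] sub(0xf2,0x65) -> 0x8d
vd[5] sub(0x13,0xd7) -> 0xff3c
vd[6] tail/ones -> 0xffff
vd[7] tail/ones -> 0xffff

vd = [65390, 65388, 65433, 65393, 141, 65340, 65535, 65535]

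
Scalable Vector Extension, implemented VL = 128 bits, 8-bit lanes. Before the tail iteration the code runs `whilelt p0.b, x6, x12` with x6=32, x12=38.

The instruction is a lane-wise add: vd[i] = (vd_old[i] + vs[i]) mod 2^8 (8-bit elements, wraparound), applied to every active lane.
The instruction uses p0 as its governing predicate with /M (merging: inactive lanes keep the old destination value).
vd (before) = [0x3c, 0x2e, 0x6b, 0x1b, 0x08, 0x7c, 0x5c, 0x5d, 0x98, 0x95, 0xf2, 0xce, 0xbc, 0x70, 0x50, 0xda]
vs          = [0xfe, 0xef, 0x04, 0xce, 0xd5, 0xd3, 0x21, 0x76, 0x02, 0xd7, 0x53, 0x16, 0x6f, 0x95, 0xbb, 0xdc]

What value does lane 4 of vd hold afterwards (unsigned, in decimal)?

vd[4] = 221

128-bit reg / 8-bit elem → 16 lanes
active while 32+j < 38, i.e. j ∈ [0,6) capped at 16 ⇒ 6
  i=0: add(0x3c,0xfe) → 58
  i=1: add(0x2e,0xef) → 29
  i=2: add(0x6b,0x04) → 111
  i=3: add(0x1b,0xce) → 233
  i=4: add(0x08,0xd5) → 221
  i=5: add(0x7c,0xd3) → 79
  i=6: tail/keep → 92
  i=7: tail/keep → 93
  i=8: tail/keep → 152
  i=9: tail/keep → 149
  i=10: tail/keep → 242
  i=11: tail/keep → 206
  i=12: tail/keep → 188
  i=13: tail/keep → 112
  i=14: tail/keep → 80
  i=15: tail/keep → 218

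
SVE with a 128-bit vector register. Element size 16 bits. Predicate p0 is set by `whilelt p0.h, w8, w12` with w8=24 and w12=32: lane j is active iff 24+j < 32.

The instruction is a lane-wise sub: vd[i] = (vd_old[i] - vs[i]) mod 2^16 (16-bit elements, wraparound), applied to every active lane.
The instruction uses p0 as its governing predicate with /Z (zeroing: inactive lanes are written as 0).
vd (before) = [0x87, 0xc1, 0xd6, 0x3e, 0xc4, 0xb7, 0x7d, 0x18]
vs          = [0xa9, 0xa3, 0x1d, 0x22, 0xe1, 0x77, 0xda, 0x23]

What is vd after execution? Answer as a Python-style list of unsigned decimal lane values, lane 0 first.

vd = [65502, 30, 185, 28, 65507, 64, 65443, 65525]

128-bit reg / 16-bit elem → 8 lanes
p0[j] = (24+j < 32); true for j=0..7 → 8 lanes set
  i=0: sub(0x87,0xa9) → 65502
  i=1: sub(0xc1,0xa3) → 30
  i=2: sub(0xd6,0x1d) → 185
  i=3: sub(0x3e,0x22) → 28
  i=4: sub(0xc4,0xe1) → 65507
  i=5: sub(0xb7,0x77) → 64
  i=6: sub(0x7d,0xda) → 65443
  i=7: sub(0x18,0x23) → 65525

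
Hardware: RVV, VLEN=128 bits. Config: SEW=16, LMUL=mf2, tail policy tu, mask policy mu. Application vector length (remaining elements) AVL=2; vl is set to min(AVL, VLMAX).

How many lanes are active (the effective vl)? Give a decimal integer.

lanes per group: 128·1/2/16 = 4
AVL=2 ≤ VLMAX=4, so vl = 2

vl = 2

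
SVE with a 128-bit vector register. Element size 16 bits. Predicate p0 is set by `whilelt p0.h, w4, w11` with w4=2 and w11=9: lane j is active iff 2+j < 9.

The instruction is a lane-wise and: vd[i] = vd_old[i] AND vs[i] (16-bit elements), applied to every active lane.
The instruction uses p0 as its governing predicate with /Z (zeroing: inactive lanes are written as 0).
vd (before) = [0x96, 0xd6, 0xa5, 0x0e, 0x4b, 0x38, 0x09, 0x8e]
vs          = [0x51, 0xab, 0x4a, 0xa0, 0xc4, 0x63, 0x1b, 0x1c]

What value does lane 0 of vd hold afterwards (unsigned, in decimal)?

register lanes = 128/16 = 8
active while 2+j < 9, i.e. j ∈ [0,7) capped at 8 ⇒ 7
vd[0] and(0x96,0x51) -> 0x10
vd[1] and(0xd6,0xab) -> 0x82
vd[2] and(0xa5,0x4a) -> 0x00
vd[3] and(0x0e,0xa0) -> 0x00
vd[4] and(0x4b,0xc4) -> 0x40
vd[5] and(0x38,0x63) -> 0x20
vd[6] and(0x09,0x1b) -> 0x09
vd[7] tail/zero -> 0x00

vd[0] = 16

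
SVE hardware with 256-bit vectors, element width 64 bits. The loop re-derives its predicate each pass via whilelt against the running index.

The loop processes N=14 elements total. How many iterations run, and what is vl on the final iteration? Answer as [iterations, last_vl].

[iterations, last_vl] = [4, 2]

256-bit reg / 64-bit elem → 4 lanes
iterations = ceil(14/4) = 4; final-pass vl = 2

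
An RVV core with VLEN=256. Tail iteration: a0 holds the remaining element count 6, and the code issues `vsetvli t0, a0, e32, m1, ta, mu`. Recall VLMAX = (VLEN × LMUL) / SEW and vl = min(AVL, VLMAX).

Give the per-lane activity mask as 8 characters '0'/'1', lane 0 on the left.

VLMAX = (256 × 1) / 32 = 8 lanes
vl ← min(6, 8) = 6
bits (lane 0 leftmost): 11111100

predicate = 11111100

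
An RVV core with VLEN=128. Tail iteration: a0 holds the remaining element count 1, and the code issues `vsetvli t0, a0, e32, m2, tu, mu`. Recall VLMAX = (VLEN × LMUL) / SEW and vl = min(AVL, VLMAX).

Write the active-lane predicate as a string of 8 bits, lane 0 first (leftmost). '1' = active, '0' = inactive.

predicate = 10000000

lanes per group: 128·2/32 = 8
vl ← min(1, 8) = 1
bits (lane 0 leftmost): 10000000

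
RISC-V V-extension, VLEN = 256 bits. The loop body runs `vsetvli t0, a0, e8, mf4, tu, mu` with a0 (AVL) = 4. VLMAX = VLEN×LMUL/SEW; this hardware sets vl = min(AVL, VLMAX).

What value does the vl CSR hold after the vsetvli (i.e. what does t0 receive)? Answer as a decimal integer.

vl = 4

VLMAX = VLEN×LMUL/SEW = 256×1/4/8 = 8
vl = min(AVL, VLMAX) = min(4, 8) = 4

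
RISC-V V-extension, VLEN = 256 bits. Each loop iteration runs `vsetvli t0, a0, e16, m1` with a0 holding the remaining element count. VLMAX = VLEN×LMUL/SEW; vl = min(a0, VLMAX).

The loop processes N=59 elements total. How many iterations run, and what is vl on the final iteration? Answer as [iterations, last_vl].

[iterations, last_vl] = [4, 11]

lanes per group: 256·1/16 = 16
N=59: ⌈59/16⌉ = 4 iters; last vl = 59 − 3×16 = 11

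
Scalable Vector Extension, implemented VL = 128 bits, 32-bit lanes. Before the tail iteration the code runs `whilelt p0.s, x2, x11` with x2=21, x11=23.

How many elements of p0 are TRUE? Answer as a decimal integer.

vl = 2

register lanes = 128/32 = 4
p0[j] = (21+j < 23); true for j=0..1 → 2 lanes set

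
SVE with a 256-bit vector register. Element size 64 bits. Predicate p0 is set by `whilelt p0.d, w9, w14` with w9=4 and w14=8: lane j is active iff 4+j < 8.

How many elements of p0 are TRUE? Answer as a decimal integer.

256-bit reg / 64-bit elem → 4 lanes
active while 4+j < 8, i.e. j ∈ [0,4) capped at 4 ⇒ 4

vl = 4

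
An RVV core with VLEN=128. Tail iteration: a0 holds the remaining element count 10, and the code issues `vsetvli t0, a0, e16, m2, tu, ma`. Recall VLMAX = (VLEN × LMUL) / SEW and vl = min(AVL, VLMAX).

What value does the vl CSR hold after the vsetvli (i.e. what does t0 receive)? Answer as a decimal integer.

VLMAX = (128 × 2) / 16 = 16 lanes
vl = min(AVL, VLMAX) = min(10, 16) = 10

vl = 10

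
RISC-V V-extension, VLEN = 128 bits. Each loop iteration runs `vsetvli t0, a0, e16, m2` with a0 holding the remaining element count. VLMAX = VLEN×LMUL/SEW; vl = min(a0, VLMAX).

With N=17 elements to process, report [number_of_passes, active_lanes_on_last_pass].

[iterations, last_vl] = [2, 1]

VLMAX = VLEN×LMUL/SEW = 128×2/16 = 16
iterations = ceil(17/16) = 2; final-pass vl = 1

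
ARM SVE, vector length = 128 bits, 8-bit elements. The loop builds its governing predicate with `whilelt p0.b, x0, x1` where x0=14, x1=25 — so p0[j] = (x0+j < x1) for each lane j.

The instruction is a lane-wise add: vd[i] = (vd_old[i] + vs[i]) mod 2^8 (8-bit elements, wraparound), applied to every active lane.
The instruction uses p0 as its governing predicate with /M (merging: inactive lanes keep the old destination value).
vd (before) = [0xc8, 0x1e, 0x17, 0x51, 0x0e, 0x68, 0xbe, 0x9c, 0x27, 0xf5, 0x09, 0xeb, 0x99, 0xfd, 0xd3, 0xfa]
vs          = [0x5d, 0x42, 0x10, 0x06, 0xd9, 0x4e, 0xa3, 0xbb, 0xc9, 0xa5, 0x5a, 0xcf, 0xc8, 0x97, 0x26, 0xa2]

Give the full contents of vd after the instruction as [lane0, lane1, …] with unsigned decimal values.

vd = [37, 96, 39, 87, 231, 182, 97, 87, 240, 154, 99, 235, 153, 253, 211, 250]

lane count: 128 div 8 = 16
whilelt: lane j active iff 14+j < 25 → j < 11 → 11 active
[0] add(0xc8,0x5d) = 0x25
[1] add(0x1e,0x42) = 0x60
[2] add(0x17,0x10) = 0x27
[3] add(0x51,0x06) = 0x57
[4] add(0x0e,0xd9) = 0xe7
[5] add(0x68,0x4e) = 0xb6
[6] add(0xbe,0xa3) = 0x61
[7] add(0x9c,0xbb) = 0x57
[8] add(0x27,0xc9) = 0xf0
[9] add(0xf5,0xa5) = 0x9a
[10] add(0x09,0x5a) = 0x63
[11] tail/keep = 0xeb
[12] tail/keep = 0x99
[13] tail/keep = 0xfd
[14] tail/keep = 0xd3
[15] tail/keep = 0xfa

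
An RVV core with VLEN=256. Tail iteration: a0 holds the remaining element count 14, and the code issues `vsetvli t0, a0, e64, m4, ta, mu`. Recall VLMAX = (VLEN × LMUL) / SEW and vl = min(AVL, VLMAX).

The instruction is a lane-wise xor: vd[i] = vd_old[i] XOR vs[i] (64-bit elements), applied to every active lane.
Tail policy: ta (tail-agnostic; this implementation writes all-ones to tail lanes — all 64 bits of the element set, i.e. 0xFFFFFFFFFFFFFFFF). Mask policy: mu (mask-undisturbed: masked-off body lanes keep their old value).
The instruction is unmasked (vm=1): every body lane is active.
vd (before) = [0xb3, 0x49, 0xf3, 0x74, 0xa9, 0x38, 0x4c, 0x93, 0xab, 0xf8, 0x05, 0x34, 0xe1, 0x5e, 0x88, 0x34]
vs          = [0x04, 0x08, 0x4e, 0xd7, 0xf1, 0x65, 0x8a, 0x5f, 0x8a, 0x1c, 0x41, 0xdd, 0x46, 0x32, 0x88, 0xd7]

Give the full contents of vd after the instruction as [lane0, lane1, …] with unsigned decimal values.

VLMAX = (256 × 4) / 64 = 16 lanes
vl = min(AVL, VLMAX) = min(14, 16) = 14
  i=0: xor(0xb3,0x04) → 183
  i=1: xor(0x49,0x08) → 65
  i=2: xor(0xf3,0x4e) → 189
  i=3: xor(0x74,0xd7) → 163
  i=4: xor(0xa9,0xf1) → 88
  i=5: xor(0x38,0x65) → 93
  i=6: xor(0x4c,0x8a) → 198
  i=7: xor(0x93,0x5f) → 204
  i=8: xor(0xab,0x8a) → 33
  i=9: xor(0xf8,0x1c) → 228
  i=10: xor(0x05,0x41) → 68
  i=11: xor(0x34,0xdd) → 233
  i=12: xor(0xe1,0x46) → 167
  i=13: xor(0x5e,0x32) → 108
  i=14: tail/ones → 18446744073709551615
  i=15: tail/ones → 18446744073709551615

vd = [183, 65, 189, 163, 88, 93, 198, 204, 33, 228, 68, 233, 167, 108, 18446744073709551615, 18446744073709551615]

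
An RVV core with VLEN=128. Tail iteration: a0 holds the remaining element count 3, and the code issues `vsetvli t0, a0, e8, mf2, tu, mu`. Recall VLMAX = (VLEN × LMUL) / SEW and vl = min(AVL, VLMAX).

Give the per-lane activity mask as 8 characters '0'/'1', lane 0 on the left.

predicate = 11100000

VLMAX = (128 × 1/2) / 8 = 8 lanes
vl = min(AVL, VLMAX) = min(3, 8) = 3
bits (lane 0 leftmost): 11100000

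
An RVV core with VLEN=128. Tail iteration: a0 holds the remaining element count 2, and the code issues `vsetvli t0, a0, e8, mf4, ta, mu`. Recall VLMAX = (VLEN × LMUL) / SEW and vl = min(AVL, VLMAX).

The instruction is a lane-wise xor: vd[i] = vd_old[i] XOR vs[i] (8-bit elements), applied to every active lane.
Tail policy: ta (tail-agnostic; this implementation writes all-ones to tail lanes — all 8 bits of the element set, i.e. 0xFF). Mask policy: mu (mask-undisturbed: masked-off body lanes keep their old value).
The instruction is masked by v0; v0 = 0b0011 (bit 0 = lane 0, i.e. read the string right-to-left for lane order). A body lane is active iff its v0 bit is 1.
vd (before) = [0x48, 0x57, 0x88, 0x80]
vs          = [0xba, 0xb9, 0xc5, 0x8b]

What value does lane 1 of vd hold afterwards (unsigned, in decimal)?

lanes per group: 128·1/4/8 = 4
AVL=2 ≤ VLMAX=4, so vl = 2
[0] xor(0x48,0xba) = 0xf2
[1] xor(0x57,0xb9) = 0xee
[2] tail/ones = 0xff
[3] tail/ones = 0xff

vd[1] = 238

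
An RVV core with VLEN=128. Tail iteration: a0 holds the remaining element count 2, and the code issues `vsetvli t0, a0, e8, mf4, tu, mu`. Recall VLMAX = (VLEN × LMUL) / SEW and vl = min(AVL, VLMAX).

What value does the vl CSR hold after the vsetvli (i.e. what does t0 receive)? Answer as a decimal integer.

VLMAX = VLEN×LMUL/SEW = 128×1/4/8 = 4
vl = min(AVL, VLMAX) = min(2, 4) = 2

vl = 2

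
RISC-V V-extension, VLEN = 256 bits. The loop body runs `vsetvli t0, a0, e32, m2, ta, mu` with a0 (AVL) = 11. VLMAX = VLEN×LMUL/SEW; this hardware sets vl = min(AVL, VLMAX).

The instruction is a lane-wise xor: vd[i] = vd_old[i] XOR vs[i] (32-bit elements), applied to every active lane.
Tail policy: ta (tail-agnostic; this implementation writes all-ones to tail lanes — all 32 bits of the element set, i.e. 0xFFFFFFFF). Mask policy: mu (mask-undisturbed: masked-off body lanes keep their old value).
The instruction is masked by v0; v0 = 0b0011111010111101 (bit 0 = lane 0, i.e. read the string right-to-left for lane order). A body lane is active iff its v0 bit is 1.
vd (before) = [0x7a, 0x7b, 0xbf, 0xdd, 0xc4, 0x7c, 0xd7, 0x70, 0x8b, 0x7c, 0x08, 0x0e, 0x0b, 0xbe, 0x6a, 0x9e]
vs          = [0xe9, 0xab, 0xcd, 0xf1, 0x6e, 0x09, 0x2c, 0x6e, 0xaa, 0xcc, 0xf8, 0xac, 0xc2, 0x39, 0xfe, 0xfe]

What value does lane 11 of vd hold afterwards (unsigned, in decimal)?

VLMAX = VLEN×LMUL/SEW = 256×2/32 = 16
AVL=11 ≤ VLMAX=16, so vl = 11
[0] xor(0x7a,0xe9) = 0x93
[1] mask-off/keep = 0x7b
[2] xor(0xbf,0xcd) = 0x72
[3] xor(0xdd,0xf1) = 0x2c
[4] xor(0xc4,0x6e) = 0xaa
[5] xor(0x7c,0x09) = 0x75
[6] mask-off/keep = 0xd7
[7] xor(0x70,0x6e) = 0x1e
[8] mask-off/keep = 0x8b
[9] xor(0x7c,0xcc) = 0xb0
[10] xor(0x08,0xf8) = 0xf0
[11] tail/ones = 0xffffffff
[12] tail/ones = 0xffffffff
[13] tail/ones = 0xffffffff
[14] tail/ones = 0xffffffff
[15] tail/ones = 0xffffffff

vd[11] = 4294967295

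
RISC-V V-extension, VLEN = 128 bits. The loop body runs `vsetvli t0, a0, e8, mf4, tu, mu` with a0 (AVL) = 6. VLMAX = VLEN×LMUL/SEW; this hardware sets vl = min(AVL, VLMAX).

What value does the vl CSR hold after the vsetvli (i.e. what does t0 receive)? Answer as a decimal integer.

vl = 4

VLMAX = (128 × 1/4) / 8 = 4 lanes
vl ← min(6, 4) = 4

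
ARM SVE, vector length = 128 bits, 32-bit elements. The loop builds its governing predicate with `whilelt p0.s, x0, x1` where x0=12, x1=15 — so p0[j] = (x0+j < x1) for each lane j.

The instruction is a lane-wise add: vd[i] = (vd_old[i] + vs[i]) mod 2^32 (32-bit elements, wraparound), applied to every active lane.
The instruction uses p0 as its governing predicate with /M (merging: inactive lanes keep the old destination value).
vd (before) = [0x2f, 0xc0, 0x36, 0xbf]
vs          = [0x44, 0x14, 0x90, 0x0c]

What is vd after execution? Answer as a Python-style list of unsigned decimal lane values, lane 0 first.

lane count: 128 div 32 = 4
p0[j] = (12+j < 15); true for j=0..2 → 3 lanes set
[0] add(0x2f,0x44) = 0x73
[1] add(0xc0,0x14) = 0xd4
[2] add(0x36,0x90) = 0xc6
[3] tail/keep = 0xbf

vd = [115, 212, 198, 191]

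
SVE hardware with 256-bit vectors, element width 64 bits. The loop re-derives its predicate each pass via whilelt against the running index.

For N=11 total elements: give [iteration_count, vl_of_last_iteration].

lane count: 256 div 64 = 4
iterations = ceil(11/4) = 3; final-pass vl = 3

[iterations, last_vl] = [3, 3]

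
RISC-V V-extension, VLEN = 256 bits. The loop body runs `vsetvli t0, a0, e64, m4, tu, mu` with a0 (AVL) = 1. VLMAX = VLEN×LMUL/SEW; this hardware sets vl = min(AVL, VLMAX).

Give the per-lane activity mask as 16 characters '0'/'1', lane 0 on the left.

predicate = 1000000000000000

VLMAX = (256 × 4) / 64 = 16 lanes
AVL=1 ≤ VLMAX=16, so vl = 1
bits (lane 0 leftmost): 1000000000000000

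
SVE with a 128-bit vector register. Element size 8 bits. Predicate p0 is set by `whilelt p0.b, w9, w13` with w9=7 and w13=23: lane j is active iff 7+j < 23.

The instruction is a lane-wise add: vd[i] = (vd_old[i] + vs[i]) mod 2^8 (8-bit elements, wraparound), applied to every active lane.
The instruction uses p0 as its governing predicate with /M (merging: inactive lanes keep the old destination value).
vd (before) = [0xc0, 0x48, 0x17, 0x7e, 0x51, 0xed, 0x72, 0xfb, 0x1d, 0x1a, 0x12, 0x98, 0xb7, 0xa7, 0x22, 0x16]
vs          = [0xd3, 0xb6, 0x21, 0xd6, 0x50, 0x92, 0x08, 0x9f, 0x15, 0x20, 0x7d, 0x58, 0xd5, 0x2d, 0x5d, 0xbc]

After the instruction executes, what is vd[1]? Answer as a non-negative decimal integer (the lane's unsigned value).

vd[1] = 254

lane count: 128 div 8 = 16
whilelt: lane j active iff 7+j < 23 → j < 16 → 16 active
vd[0] add(0xc0,0xd3) -> 0x93
vd[1] add(0x48,0xb6) -> 0xfe
vd[2] add(0x17,0x21) -> 0x38
vd[3] add(0x7e,0xd6) -> 0x54
vd[4] add(0x51,0x50) -> 0xa1
vd[5] add(0xed,0x92) -> 0x7f
vd[6] add(0x72,0x08) -> 0x7a
vd[7] add(0xfb,0x9f) -> 0x9a
vd[8] add(0x1d,0x15) -> 0x32
vd[9] add(0x1a,0x20) -> 0x3a
vd[10] add(0x12,0x7d) -> 0x8f
vd[11] add(0x98,0x58) -> 0xf0
vd[12] add(0xb7,0xd5) -> 0x8c
vd[13] add(0xa7,0x2d) -> 0xd4
vd[14] add(0x22,0x5d) -> 0x7f
vd[15] add(0x16,0xbc) -> 0xd2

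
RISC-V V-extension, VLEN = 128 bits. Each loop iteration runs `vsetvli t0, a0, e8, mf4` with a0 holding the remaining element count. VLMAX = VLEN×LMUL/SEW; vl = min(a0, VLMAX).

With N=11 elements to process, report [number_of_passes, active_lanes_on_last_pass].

lanes per group: 128·1/4/8 = 4
11 elements at 4/iter → 3 passes, remainder 3 on the last

[iterations, last_vl] = [3, 3]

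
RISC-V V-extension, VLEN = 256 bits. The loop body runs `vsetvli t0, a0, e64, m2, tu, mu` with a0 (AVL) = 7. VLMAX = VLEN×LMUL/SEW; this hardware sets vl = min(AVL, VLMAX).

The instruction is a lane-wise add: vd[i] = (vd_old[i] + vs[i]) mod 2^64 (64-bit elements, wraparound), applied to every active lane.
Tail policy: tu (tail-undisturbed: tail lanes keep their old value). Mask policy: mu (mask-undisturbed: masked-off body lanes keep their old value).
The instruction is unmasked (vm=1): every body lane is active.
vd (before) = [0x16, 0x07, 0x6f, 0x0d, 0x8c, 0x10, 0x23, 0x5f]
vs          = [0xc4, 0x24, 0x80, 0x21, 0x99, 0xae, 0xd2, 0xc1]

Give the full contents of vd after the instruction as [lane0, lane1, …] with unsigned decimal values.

lanes per group: 256·2/64 = 8
vl ← min(7, 8) = 7
lane  0: add(0x16,0xc4) ⇒ 0xda
lane  1: add(0x07,0x24) ⇒ 0x2b
lane  2: add(0x6f,0x80) ⇒ 0xef
lane  3: add(0x0d,0x21) ⇒ 0x2e
lane  4: add(0x8c,0x99) ⇒ 0x125
lane  5: add(0x10,0xae) ⇒ 0xbe
lane  6: add(0x23,0xd2) ⇒ 0xf5
lane  7: tail/keep ⇒ 0x5f

vd = [218, 43, 239, 46, 293, 190, 245, 95]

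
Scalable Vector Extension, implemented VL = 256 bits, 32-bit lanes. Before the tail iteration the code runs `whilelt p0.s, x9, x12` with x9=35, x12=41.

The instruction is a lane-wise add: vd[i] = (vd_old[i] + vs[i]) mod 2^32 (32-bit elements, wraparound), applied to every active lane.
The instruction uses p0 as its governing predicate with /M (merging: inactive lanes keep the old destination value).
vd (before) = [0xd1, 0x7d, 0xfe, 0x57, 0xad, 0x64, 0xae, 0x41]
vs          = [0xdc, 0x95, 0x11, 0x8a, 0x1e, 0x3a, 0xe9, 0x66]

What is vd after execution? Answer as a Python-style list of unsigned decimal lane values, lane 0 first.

vd = [429, 274, 271, 225, 203, 158, 174, 65]

256-bit reg / 32-bit elem → 8 lanes
p0[j] = (35+j < 41); true for j=0..5 → 6 lanes set
vd[0] add(0xd1,0xdc) -> 0x1ad
vd[1] add(0x7d,0x95) -> 0x112
vd[2] add(0xfe,0x11) -> 0x10f
vd[3] add(0x57,0x8a) -> 0xe1
vd[4] add(0xad,0x1e) -> 0xcb
vd[5] add(0x64,0x3a) -> 0x9e
vd[6] tail/keep -> 0xae
vd[7] tail/keep -> 0x41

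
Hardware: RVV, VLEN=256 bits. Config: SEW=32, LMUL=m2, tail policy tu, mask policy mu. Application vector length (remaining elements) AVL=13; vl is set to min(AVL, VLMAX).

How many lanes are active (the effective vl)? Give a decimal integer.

VLMAX = (256 × 2) / 32 = 16 lanes
AVL=13 ≤ VLMAX=16, so vl = 13

vl = 13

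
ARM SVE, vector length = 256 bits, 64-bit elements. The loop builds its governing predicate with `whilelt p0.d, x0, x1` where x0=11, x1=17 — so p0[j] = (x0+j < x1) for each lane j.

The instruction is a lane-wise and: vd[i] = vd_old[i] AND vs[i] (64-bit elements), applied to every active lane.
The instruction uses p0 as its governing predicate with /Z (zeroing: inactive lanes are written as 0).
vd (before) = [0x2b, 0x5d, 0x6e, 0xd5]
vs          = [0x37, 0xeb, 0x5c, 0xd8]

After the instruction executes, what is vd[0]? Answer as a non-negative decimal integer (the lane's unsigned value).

256-bit reg / 64-bit elem → 4 lanes
p0[j] = (11+j < 17); true for j=0..3 → 4 lanes set
[0] and(0x2b,0x37) = 0x23
[1] and(0x5d,0xeb) = 0x49
[2] and(0x6e,0x5c) = 0x4c
[3] and(0xd5,0xd8) = 0xd0

vd[0] = 35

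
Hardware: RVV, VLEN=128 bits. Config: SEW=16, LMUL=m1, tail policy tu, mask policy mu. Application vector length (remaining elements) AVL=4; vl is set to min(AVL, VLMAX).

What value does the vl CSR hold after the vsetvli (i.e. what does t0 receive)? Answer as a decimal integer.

vl = 4

lanes per group: 128·1/16 = 8
AVL=4 ≤ VLMAX=8, so vl = 4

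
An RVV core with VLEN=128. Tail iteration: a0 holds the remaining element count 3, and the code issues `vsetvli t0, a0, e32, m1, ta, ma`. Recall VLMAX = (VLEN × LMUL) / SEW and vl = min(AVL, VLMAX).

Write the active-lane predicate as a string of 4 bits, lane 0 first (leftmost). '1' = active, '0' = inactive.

lanes per group: 128·1/32 = 4
AVL=3 ≤ VLMAX=4, so vl = 3
bits (lane 0 leftmost): 1110

predicate = 1110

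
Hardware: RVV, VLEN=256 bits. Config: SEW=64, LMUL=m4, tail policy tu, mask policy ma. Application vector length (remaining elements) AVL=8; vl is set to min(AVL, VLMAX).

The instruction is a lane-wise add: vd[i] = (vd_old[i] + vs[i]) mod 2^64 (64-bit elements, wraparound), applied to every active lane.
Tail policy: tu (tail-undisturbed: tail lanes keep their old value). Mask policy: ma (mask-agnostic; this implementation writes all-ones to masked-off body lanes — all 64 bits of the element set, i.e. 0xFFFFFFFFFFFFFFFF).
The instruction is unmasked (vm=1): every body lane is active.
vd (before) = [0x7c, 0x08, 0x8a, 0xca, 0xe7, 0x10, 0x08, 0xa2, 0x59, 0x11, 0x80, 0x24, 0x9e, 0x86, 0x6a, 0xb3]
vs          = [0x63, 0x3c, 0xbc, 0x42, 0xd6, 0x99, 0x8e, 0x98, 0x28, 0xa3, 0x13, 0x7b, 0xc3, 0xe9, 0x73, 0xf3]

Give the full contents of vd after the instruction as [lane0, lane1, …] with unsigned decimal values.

VLMAX = (256 × 4) / 64 = 16 lanes
vl = min(AVL, VLMAX) = min(8, 16) = 8
vd[0] add(0x7c,0x63) -> 0xdf
vd[1] add(0x08,0x3c) -> 0x44
vd[2] add(0x8a,0xbc) -> 0x146
vd[3] add(0xca,0x42) -> 0x10c
vd[4] add(0xe7,0xd6) -> 0x1bd
vd[5] add(0x10,0x99) -> 0xa9
vd[6] add(0x08,0x8e) -> 0x96
vd[7] add(0xa2,0x98) -> 0x13a
vd[8] tail/keep -> 0x59
vd[9] tail/keep -> 0x11
vd[10] tail/keep -> 0x80
vd[11] tail/keep -> 0x24
vd[12] tail/keep -> 0x9e
vd[13] tail/keep -> 0x86
vd[14] tail/keep -> 0x6a
vd[15] tail/keep -> 0xb3

vd = [223, 68, 326, 268, 445, 169, 150, 314, 89, 17, 128, 36, 158, 134, 106, 179]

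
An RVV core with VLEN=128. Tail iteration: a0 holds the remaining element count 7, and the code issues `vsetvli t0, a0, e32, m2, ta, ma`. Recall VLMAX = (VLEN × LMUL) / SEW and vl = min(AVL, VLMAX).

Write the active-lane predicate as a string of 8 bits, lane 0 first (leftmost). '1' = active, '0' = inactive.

predicate = 11111110

lanes per group: 128·2/32 = 8
vl ← min(7, 8) = 7
bits (lane 0 leftmost): 11111110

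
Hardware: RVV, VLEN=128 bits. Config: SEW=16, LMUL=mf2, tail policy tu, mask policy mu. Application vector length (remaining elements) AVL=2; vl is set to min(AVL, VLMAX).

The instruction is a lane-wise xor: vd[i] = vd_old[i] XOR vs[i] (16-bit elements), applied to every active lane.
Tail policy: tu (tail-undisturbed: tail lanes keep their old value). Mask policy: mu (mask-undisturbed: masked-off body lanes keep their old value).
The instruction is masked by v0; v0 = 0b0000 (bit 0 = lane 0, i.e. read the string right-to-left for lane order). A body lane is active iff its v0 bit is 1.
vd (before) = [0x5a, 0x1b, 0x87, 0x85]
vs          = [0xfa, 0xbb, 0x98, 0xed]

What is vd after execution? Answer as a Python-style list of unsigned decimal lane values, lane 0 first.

VLMAX = (128 × 1/2) / 16 = 4 lanes
vl ← min(2, 4) = 2
vd[0] mask-off/keep -> 0x5a
vd[1] mask-off/keep -> 0x1b
vd[2] tail/keep -> 0x87
vd[3] tail/keep -> 0x85

vd = [90, 27, 135, 133]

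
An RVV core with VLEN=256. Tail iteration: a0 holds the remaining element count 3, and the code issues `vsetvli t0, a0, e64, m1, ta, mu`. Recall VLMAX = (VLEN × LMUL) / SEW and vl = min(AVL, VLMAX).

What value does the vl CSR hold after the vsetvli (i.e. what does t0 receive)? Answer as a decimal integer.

VLMAX = VLEN×LMUL/SEW = 256×1/64 = 4
vl = min(AVL, VLMAX) = min(3, 4) = 3

vl = 3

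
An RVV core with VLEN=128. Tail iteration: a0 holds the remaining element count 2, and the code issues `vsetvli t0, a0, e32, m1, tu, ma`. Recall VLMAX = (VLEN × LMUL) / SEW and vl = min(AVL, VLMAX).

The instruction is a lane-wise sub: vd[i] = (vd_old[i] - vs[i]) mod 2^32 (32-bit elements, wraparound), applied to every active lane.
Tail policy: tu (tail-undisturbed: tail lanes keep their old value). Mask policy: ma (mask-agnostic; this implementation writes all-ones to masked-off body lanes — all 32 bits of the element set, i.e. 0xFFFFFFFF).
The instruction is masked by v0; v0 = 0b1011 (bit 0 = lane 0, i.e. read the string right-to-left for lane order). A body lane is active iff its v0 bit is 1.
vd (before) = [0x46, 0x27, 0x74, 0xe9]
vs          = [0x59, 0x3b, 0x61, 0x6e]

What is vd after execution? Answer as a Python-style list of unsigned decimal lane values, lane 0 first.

vd = [4294967277, 4294967276, 116, 233]

lanes per group: 128·1/32 = 4
vl = min(AVL, VLMAX) = min(2, 4) = 2
vd[0] sub(0x46,0x59) -> 0xffffffed
vd[1] sub(0x27,0x3b) -> 0xffffffec
vd[2] tail/keep -> 0x74
vd[3] tail/keep -> 0xe9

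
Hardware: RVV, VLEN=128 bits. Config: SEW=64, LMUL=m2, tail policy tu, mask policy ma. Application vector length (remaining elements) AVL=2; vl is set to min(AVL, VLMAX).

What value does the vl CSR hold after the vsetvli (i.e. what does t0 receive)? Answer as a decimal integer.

VLMAX = (128 × 2) / 64 = 4 lanes
vl = min(AVL, VLMAX) = min(2, 4) = 2

vl = 2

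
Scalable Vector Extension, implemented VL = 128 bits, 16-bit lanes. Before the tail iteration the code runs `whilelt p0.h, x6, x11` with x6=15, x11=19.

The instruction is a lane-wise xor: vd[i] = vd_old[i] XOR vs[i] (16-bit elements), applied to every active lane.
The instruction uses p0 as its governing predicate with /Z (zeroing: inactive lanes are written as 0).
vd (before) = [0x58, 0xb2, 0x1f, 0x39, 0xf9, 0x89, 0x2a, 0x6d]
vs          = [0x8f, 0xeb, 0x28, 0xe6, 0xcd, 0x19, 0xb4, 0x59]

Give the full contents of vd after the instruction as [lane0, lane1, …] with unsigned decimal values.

128-bit reg / 16-bit elem → 8 lanes
p0[j] = (15+j < 19); true for j=0..3 → 4 lanes set
[0] xor(0x58,0x8f) = 0xd7
[1] xor(0xb2,0xeb) = 0x59
[2] xor(0x1f,0x28) = 0x37
[3] xor(0x39,0xe6) = 0xdf
[4] tail/zero = 0x00
[5] tail/zero = 0x00
[6] tail/zero = 0x00
[7] tail/zero = 0x00

vd = [215, 89, 55, 223, 0, 0, 0, 0]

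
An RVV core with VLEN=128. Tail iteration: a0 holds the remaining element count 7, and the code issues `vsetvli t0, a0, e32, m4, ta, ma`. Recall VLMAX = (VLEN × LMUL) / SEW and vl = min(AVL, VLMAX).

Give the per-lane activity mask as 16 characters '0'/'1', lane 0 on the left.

predicate = 1111111000000000

VLMAX = (128 × 4) / 32 = 16 lanes
vl = min(AVL, VLMAX) = min(7, 16) = 7
bits (lane 0 leftmost): 1111111000000000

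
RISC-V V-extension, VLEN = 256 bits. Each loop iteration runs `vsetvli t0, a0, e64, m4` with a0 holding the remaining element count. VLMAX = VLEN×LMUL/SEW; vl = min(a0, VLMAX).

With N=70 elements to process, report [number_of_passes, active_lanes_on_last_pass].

VLMAX = (256 × 4) / 64 = 16 lanes
70 elements at 16/iter → 5 passes, remainder 6 on the last

[iterations, last_vl] = [5, 6]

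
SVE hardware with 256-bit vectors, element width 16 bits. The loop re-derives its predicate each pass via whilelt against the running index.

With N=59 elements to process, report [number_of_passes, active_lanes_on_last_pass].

[iterations, last_vl] = [4, 11]

register lanes = 256/16 = 16
iterations = ceil(59/16) = 4; final-pass vl = 11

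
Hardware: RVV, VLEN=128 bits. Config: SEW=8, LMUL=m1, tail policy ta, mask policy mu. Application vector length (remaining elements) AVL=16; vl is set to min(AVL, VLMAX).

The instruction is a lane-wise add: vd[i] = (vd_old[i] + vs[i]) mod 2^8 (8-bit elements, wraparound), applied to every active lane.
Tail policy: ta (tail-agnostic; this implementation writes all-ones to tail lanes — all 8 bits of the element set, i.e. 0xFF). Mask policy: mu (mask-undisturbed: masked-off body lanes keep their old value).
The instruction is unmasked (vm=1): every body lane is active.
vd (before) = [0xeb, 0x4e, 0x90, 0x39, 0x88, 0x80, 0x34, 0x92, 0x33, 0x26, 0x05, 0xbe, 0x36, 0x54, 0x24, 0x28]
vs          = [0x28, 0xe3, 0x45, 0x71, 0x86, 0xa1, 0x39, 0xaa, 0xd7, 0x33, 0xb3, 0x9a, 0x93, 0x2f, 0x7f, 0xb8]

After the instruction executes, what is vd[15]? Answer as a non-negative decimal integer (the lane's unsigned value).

lanes per group: 128·1/8 = 16
AVL=16 ≤ VLMAX=16, so vl = 16
[0] add(0xeb,0x28) = 0x13
[1] add(0x4e,0xe3) = 0x31
[2] add(0x90,0x45) = 0xd5
[3] add(0x39,0x71) = 0xaa
[4] add(0x88,0x86) = 0x0e
[5] add(0x80,0xa1) = 0x21
[6] add(0x34,0x39) = 0x6d
[7] add(0x92,0xaa) = 0x3c
[8] add(0x33,0xd7) = 0x0a
[9] add(0x26,0x33) = 0x59
[10] add(0x05,0xb3) = 0xb8
[11] add(0xbe,0x9a) = 0x58
[12] add(0x36,0x93) = 0xc9
[13] add(0x54,0x2f) = 0x83
[14] add(0x24,0x7f) = 0xa3
[15] add(0x28,0xb8) = 0xe0

vd[15] = 224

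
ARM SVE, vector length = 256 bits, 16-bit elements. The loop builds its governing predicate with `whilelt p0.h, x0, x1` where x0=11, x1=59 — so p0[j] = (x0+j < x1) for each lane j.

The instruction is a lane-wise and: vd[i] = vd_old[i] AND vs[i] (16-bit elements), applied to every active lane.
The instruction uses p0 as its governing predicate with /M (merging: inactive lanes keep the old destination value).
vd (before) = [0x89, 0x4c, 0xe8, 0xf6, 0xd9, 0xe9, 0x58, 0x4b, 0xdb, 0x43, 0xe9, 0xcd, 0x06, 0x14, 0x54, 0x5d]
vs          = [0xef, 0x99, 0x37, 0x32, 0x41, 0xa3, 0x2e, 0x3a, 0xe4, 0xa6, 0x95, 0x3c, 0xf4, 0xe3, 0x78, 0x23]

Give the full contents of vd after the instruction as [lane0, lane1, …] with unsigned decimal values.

register lanes = 256/16 = 16
whilelt: lane j active iff 11+j < 59 → j < 48 → 16 active
[0] and(0x89,0xef) = 0x89
[1] and(0x4c,0x99) = 0x08
[2] and(0xe8,0x37) = 0x20
[3] and(0xf6,0x32) = 0x32
[4] and(0xd9,0x41) = 0x41
[5] and(0xe9,0xa3) = 0xa1
[6] and(0x58,0x2e) = 0x08
[7] and(0x4b,0x3a) = 0x0a
[8] and(0xdb,0xe4) = 0xc0
[9] and(0x43,0xa6) = 0x02
[10] and(0xe9,0x95) = 0x81
[11] and(0xcd,0x3c) = 0x0c
[12] and(0x06,0xf4) = 0x04
[13] and(0x14,0xe3) = 0x00
[14] and(0x54,0x78) = 0x50
[15] and(0x5d,0x23) = 0x01

vd = [137, 8, 32, 50, 65, 161, 8, 10, 192, 2, 129, 12, 4, 0, 80, 1]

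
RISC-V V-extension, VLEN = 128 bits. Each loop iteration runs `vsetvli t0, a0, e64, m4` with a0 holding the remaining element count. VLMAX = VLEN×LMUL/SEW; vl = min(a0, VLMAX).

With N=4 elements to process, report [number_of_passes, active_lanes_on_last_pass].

VLMAX = VLEN×LMUL/SEW = 128×4/64 = 8
iterations = ceil(4/8) = 1; final-pass vl = 4

[iterations, last_vl] = [1, 4]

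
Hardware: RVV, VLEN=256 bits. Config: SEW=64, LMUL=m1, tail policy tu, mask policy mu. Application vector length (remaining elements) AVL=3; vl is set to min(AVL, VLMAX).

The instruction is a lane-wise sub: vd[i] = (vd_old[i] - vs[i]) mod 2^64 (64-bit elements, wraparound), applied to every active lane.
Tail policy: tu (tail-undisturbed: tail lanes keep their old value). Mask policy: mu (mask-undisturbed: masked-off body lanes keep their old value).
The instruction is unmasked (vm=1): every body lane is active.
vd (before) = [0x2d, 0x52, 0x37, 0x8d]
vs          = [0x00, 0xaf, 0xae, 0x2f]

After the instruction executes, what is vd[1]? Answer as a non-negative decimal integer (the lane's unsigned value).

vd[1] = 18446744073709551523

VLMAX = VLEN×LMUL/SEW = 256×1/64 = 4
AVL=3 ≤ VLMAX=4, so vl = 3
[0] sub(0x2d,0x00) = 0x2d
[1] sub(0x52,0xaf) = 0xffffffffffffffa3
[2] sub(0x37,0xae) = 0xffffffffffffff89
[3] tail/keep = 0x8d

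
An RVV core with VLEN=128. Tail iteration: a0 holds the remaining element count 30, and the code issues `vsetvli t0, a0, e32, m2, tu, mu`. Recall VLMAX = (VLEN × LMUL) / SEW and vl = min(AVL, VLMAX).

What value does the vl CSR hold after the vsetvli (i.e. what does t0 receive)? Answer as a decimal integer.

vl = 8

VLMAX = VLEN×LMUL/SEW = 128×2/32 = 8
vl = min(AVL, VLMAX) = min(30, 8) = 8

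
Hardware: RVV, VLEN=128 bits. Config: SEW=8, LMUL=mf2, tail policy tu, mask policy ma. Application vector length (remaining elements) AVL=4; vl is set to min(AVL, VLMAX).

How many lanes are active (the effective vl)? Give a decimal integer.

lanes per group: 128·1/2/8 = 8
vl ← min(4, 8) = 4

vl = 4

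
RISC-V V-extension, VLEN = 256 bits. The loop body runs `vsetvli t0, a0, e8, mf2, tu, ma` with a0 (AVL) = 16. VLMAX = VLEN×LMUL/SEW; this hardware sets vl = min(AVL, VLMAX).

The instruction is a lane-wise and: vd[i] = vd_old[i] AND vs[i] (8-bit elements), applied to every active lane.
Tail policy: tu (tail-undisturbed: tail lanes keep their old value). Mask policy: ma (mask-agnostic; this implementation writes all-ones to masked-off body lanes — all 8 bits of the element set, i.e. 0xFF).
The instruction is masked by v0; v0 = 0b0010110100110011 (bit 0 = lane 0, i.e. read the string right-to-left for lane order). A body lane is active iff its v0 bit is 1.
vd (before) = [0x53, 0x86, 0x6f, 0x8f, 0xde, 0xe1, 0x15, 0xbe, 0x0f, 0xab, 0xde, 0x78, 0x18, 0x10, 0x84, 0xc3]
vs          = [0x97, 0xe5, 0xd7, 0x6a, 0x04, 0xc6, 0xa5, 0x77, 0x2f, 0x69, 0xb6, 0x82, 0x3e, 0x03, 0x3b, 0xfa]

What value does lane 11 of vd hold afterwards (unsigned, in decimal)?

vd[11] = 0

VLMAX = VLEN×LMUL/SEW = 256×1/2/8 = 16
vl ← min(16, 16) = 16
  i=0: and(0x53,0x97) → 19
  i=1: and(0x86,0xe5) → 132
  i=2: mask-off/ones → 255
  i=3: mask-off/ones → 255
  i=4: and(0xde,0x04) → 4
  i=5: and(0xe1,0xc6) → 192
  i=6: mask-off/ones → 255
  i=7: mask-off/ones → 255
  i=8: and(0x0f,0x2f) → 15
  i=9: mask-off/ones → 255
  i=10: and(0xde,0xb6) → 150
  i=11: and(0x78,0x82) → 0
  i=12: mask-off/ones → 255
  i=13: and(0x10,0x03) → 0
  i=14: mask-off/ones → 255
  i=15: mask-off/ones → 255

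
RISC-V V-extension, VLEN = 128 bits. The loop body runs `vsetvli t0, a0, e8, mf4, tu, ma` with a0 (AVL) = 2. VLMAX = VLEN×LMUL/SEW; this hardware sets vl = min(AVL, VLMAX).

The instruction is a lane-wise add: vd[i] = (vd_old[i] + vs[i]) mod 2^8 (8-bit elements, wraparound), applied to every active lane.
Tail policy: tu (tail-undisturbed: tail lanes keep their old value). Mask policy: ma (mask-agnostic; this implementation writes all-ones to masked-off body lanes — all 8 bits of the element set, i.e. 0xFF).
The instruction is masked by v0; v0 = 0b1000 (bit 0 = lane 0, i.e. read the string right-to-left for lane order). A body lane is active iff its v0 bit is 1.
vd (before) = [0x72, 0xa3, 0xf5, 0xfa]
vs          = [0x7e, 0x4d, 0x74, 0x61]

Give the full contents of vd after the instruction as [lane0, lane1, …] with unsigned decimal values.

vd = [255, 255, 245, 250]

VLMAX = VLEN×LMUL/SEW = 128×1/4/8 = 4
vl ← min(2, 4) = 2
  i=0: mask-off/ones → 255
  i=1: mask-off/ones → 255
  i=2: tail/keep → 245
  i=3: tail/keep → 250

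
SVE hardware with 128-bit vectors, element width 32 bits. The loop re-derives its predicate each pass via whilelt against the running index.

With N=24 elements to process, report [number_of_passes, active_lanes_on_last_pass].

register lanes = 128/32 = 4
iterations = ceil(24/4) = 6; final-pass vl = 4

[iterations, last_vl] = [6, 4]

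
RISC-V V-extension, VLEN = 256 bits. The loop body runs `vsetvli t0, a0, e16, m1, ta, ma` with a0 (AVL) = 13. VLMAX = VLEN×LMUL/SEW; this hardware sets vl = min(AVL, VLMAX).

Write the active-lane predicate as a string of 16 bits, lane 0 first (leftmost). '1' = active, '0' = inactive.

predicate = 1111111111111000

VLMAX = (256 × 1) / 16 = 16 lanes
AVL=13 ≤ VLMAX=16, so vl = 13
bits (lane 0 leftmost): 1111111111111000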